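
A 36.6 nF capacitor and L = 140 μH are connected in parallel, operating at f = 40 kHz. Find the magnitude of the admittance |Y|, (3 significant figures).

ω = 2πf = 251300 rad/s
X_L = ωL = 35.2 Ω
X_C = 1/(ωC) = 109 Ω
Parallel: admittances add. Y = 1/(jωL) + jωC
Y = (0 − j0.0192) S
|Y| = 0.0192 S → |Z| = 1/|Y| = 52.0 Ω, ∠Z = −∠Y = 90.0°

19.2 mS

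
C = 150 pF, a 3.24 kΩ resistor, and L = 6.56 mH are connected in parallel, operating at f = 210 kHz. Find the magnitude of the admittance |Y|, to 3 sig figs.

319 μS

ω = 2πf = 1.319e+06 rad/s
X_L = ωL = 8660 Ω
X_C = 1/(ωC) = 5050 Ω
Parallel: admittances add. Y = 1/R + 1/(jωL) + jωC
Y = (0.000309 + j8.24e-05) S
|Y| = 0.000319 S → |Z| = 1/|Y| = 3130 Ω, ∠Z = −∠Y = -14.9°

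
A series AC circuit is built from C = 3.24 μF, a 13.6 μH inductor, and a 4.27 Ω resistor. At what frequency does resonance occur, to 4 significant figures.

ω₀ = 1/√(LC) = 1/√(1.36e-05 × 3.24e-06) = 150600 rad/s
f₀ = ω₀/(2π) = 23.98 kHz

23.98 kHz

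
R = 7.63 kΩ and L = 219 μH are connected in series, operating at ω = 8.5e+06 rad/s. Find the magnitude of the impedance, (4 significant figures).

7854 Ω

X_L = ωL = 1862 Ω
Z = 7630 + j1862 Ω
|Z| = √(7630² + 1862²) = 7854 Ω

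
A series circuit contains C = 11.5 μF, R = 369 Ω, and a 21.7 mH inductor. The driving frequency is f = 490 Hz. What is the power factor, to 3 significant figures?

0.995

ω = 2πf = 3079 rad/s
X_L = ωL = 66.8 Ω
X_C = 1/(ωC) = 28.2 Ω
Net reactance X = X_L − X_C = 38.6 Ω
Z = 369 + j38.6 Ω
|Z| = √(369² + 38.6²) = 371 Ω
∠Z = arctan(38.6/369) = 5.97°
cos φ = cos(5.97°) = 0.995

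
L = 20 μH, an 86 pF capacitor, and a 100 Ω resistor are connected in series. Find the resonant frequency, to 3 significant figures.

ω₀ = 1/√(LC) = 1/√(2e-05 × 8.6e-11) = 2.411e+07 rad/s
f₀ = ω₀/(2π) = 3.84 MHz

3.84 MHz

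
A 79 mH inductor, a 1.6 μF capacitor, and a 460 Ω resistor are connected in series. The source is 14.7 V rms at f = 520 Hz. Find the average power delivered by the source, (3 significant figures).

ω = 2πf = 3267 rad/s
X_L = ωL = 258 Ω
X_C = 1/(ωC) = 191 Ω
Net reactance X = X_L − X_C = 66.8 Ω
Z = 460 + j66.8 Ω
|Z| = √(460² + 66.8²) = 465 Ω
∠Z = arctan(66.8/460) = 8.27°
I = V/|Z| = 31.6 mA
P = VI cos φ = 14.7 × 0.0316 × cos(8.27°) = 460 mW

460 mW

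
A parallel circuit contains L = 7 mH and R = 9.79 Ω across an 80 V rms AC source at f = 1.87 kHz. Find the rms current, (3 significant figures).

8.23 A

ω = 2πf = 11750 rad/s
X_L = ωL = 82.2 Ω
Parallel: admittances add. Y = 1/R + 1/(jωL)
Y = (0.102 − j0.0122) S
|Y| = 0.103 S → |Z| = 1/|Y| = 9.72 Ω, ∠Z = −∠Y = 6.79°
I = V/|Z| = 80/9.72 = 8.23 A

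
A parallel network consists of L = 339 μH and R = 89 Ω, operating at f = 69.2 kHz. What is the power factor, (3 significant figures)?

ω = 2πf = 434800 rad/s
X_L = ωL = 147 Ω
Parallel: admittances add. Y = 1/R + 1/(jωL)
Y = (0.0112 − j0.00678) S
|Y| = 0.0131 S → |Z| = 1/|Y| = 76.2 Ω, ∠Z = −∠Y = 31.1°
cos φ = cos(31.1°) = 0.856

0.856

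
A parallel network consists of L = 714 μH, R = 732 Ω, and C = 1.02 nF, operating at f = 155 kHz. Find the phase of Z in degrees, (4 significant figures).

ω = 2πf = 973900 rad/s
X_L = ωL = 695.4 Ω
X_C = 1/(ωC) = 1007 Ω
Parallel: admittances add. Y = 1/R + 1/(jωL) + jωC
Y = (0.001366 − j0.0004447) S
|Y| = 0.001437 S → |Z| = 1/|Y| = 696.0 Ω, ∠Z = −∠Y = 18.03°

18.03°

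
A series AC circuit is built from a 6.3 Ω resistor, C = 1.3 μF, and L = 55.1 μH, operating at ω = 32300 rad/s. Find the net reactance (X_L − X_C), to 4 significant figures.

-22.04 Ω

X_L = ωL = 1.780 Ω
X_C = 1/(ωC) = 23.82 Ω
X = 1.780 − 23.82 = -22.04 Ω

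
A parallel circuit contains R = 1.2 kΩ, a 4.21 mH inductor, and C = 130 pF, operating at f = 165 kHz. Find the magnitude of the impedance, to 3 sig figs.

1190 Ω

ω = 2πf = 1.037e+06 rad/s
X_L = ωL = 4360 Ω
X_C = 1/(ωC) = 7420 Ω
Parallel: admittances add. Y = 1/R + 1/(jωL) + jωC
Y = (0.000833 − j9.43e-05) S
|Y| = 0.000839 S → |Z| = 1/|Y| = 1190 Ω, ∠Z = −∠Y = 6.46°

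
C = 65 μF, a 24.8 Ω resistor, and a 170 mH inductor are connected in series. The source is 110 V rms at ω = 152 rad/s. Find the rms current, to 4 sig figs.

X_L = ωL = 25.84 Ω
X_C = 1/(ωC) = 101.2 Ω
Net reactance X = X_L − X_C = -75.37 Ω
Z = 24.80 − j75.37 Ω
|Z| = √(24.80² + 75.37²) = 79.35 Ω
I = V/|Z| = 110/79.35 = 1.386 A

1.386 A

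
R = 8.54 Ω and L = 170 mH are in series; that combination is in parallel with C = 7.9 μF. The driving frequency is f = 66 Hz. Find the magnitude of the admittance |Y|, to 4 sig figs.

10.84 mS

ω = 2πf = 414.7 rad/s
X_L = ωL = 70.50 Ω
X_C = 1/(ωC) = 305.2 Ω
Branch 1 (R+jX_L): Z₁ = 8.540 + j70.50 Ω, |Z₁| = 71.01 Ω
Branch 2 (−jX_C): Z₂ = −j305.2 Ω
Parallel: Z = Z₁Z₂/(Z₁+Z₂), |Z| = 92.28 Ω, ∠Z = 81.01°
|Y| = 1/|Z| = 10.84 mS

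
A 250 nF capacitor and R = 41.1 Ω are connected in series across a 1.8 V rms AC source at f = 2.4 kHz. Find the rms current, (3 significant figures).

6.71 mA

ω = 2πf = 15080 rad/s
X_C = 1/(ωC) = 265 Ω
Z = 41.1 − j265 Ω
|Z| = √(41.1² + 265²) = 268 Ω
I = V/|Z| = 1.8/268 = 6.71 mA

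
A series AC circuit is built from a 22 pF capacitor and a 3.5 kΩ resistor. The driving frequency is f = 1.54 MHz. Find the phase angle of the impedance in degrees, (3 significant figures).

-53.3°

ω = 2πf = 9.676e+06 rad/s
X_C = 1/(ωC) = 4700 Ω
Z = 3500 − j4700 Ω
|Z| = √(3500² + 4700²) = 5860 Ω
∠Z = arctan(-4700/3500) = -53.3°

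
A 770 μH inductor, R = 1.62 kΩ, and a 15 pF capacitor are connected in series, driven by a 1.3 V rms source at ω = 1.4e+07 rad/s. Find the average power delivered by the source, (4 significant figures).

70.49 μW

X_L = ωL = 10780 Ω
X_C = 1/(ωC) = 4762 Ω
Net reactance X = X_L − X_C = 6018 Ω
Z = 1620 + j6018 Ω
|Z| = √(1620² + 6018²) = 6232 Ω
∠Z = arctan(6018/1620) = 74.93°
I = V/|Z| = 208.6 μA
P = VI cos φ = 1.3 × 0.0002086 × cos(74.93°) = 70.49 μW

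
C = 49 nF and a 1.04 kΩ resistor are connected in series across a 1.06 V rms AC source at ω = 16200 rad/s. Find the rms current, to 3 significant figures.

X_C = 1/(ωC) = 1260 Ω
Z = 1040 − j1260 Ω
|Z| = √(1040² + 1260²) = 1630 Ω
I = V/|Z| = 1.06/1630 = 649 μA

649 μA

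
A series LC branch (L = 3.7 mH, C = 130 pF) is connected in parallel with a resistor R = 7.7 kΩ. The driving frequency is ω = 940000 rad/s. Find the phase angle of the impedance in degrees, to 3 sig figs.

X_L = ωL = 3480 Ω
X_C = 1/(ωC) = 8180 Ω
Branch 1: Z₁ = R = 7700 Ω
Branch 2 (series LC): Z₂ = j(X_L − X_C) = −j4710 Ω
Parallel: Z = Z₁Z₂/(Z₁+Z₂), |Z| = 4020 Ω, ∠Z = -58.6°

-58.6°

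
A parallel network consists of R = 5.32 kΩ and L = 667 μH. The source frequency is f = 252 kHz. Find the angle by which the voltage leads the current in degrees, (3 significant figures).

ω = 2πf = 1.583e+06 rad/s
X_L = ωL = 1060 Ω
Parallel: admittances add. Y = 1/R + 1/(jωL)
Y = (0.000188 − j0.000947) S
|Y| = 0.000965 S → |Z| = 1/|Y| = 1040 Ω, ∠Z = −∠Y = 78.8°

78.8°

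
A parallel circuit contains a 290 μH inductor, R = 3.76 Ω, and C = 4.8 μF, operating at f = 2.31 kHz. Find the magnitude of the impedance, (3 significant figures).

ω = 2πf = 14510 rad/s
X_L = ωL = 4.21 Ω
X_C = 1/(ωC) = 14.4 Ω
Parallel: admittances add. Y = 1/R + 1/(jωL) + jωC
Y = (0.266 − j0.168) S
|Y| = 0.315 S → |Z| = 1/|Y| = 3.18 Ω, ∠Z = −∠Y = 32.3°

3.18 Ω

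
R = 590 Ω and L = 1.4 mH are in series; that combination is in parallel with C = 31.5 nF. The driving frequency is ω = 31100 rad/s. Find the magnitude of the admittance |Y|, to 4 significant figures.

X_L = ωL = 43.54 Ω
X_C = 1/(ωC) = 1021 Ω
Branch 1 (R+jX_L): Z₁ = 590.0 + j43.54 Ω, |Z₁| = 591.6 Ω
Branch 2 (−jX_C): Z₂ = −j1021 Ω
Parallel: Z = Z₁Z₂/(Z₁+Z₂), |Z| = 529.0 Ω, ∠Z = -26.90°
|Y| = 1/|Z| = 1.890 mS

1.890 mS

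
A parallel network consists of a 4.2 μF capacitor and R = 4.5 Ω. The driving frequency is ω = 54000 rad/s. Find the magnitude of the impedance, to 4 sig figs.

X_C = 1/(ωC) = 4.409 Ω
Parallel: admittances add. Y = 1/R + jωC
Y = (0.2222 + j0.2268) S
|Y| = 0.3175 S → |Z| = 1/|Y| = 3.149 Ω, ∠Z = −∠Y = -45.58°

3.149 Ω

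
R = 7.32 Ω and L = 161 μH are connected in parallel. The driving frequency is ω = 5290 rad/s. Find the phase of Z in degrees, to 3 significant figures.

83.4°

X_L = ωL = 0.852 Ω
Parallel: admittances add. Y = 1/R + 1/(jωL)
Y = (0.137 − j1.17) S
|Y| = 1.18 S → |Z| = 1/|Y| = 0.846 Ω, ∠Z = −∠Y = 83.4°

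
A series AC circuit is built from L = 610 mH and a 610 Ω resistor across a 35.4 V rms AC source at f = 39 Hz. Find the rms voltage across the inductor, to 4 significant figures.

8.425 V

ω = 2πf = 245.0 rad/s
X_L = ωL = 149.5 Ω
Z = 610.0 + j149.5 Ω
|Z| = √(610.0² + 149.5²) = 628.0 Ω
I = V/|Z| = 56.37 mA
V_L = I·|Z_L| = 0.05637 × 149.5 = 8.425 V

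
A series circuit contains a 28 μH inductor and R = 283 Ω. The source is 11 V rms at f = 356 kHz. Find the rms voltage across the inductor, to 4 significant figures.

ω = 2πf = 2.237e+06 rad/s
X_L = ωL = 62.63 Ω
Z = 283.0 + j62.63 Ω
|Z| = √(283.0² + 62.63²) = 289.8 Ω
I = V/|Z| = 37.95 mA
V_L = I·|Z_L| = 0.03795 × 62.63 = 2.377 V

2.377 V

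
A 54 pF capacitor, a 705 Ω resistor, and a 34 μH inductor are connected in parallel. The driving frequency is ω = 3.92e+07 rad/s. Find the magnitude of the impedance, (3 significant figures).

X_L = ωL = 1330 Ω
X_C = 1/(ωC) = 472 Ω
Parallel: admittances add. Y = 1/R + 1/(jωL) + jωC
Y = (0.00142 + j0.00137) S
|Y| = 0.00197 S → |Z| = 1/|Y| = 508 Ω, ∠Z = −∠Y = -43.9°

508 Ω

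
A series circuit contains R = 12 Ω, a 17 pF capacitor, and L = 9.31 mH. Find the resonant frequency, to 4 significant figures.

ω₀ = 1/√(LC) = 1/√(0.00931 × 1.7e-11) = 2.514e+06 rad/s
f₀ = ω₀/(2π) = 400.1 kHz

400.1 kHz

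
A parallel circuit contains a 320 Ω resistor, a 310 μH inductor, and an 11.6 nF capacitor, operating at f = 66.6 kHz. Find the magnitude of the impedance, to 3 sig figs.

236 Ω

ω = 2πf = 418500 rad/s
X_L = ωL = 130 Ω
X_C = 1/(ωC) = 206 Ω
Parallel: admittances add. Y = 1/R + 1/(jωL) + jωC
Y = (0.00313 − j0.00285) S
|Y| = 0.00423 S → |Z| = 1/|Y| = 236 Ω, ∠Z = −∠Y = 42.4°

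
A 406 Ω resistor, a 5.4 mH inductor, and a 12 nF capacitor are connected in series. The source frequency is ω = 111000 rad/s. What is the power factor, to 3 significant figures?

X_L = ωL = 599 Ω
X_C = 1/(ωC) = 751 Ω
Net reactance X = X_L − X_C = -151 Ω
Z = 406 − j151 Ω
|Z| = √(406² + 151²) = 433 Ω
∠Z = arctan(-151/406) = -20.4°
cos φ = cos(-20.4°) = 0.937

0.937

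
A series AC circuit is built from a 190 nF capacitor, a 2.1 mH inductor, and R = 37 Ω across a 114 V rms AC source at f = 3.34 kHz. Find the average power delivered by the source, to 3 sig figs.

ω = 2πf = 20990 rad/s
X_L = ωL = 44.1 Ω
X_C = 1/(ωC) = 251 Ω
Net reactance X = X_L − X_C = -207 Ω
Z = 37.0 − j207 Ω
|Z| = √(37.0² + 207²) = 210 Ω
∠Z = arctan(-207/37.0) = -79.9°
I = V/|Z| = 543 mA
P = VI cos φ = 114 × 0.543 × cos(-79.9°) = 10.9 W

10.9 W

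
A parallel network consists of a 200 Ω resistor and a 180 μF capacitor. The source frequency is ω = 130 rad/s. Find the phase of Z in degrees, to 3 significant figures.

X_C = 1/(ωC) = 42.7 Ω
Parallel: admittances add. Y = 1/R + jωC
Y = (0.00500 + j0.0234) S
|Y| = 0.0239 S → |Z| = 1/|Y| = 41.8 Ω, ∠Z = −∠Y = -77.9°

-77.9°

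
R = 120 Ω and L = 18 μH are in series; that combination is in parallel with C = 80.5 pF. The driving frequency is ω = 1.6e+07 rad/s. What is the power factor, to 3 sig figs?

0.594

X_L = ωL = 288 Ω
X_C = 1/(ωC) = 776 Ω
Branch 1 (R+jX_L): Z₁ = 120 + j288 Ω, |Z₁| = 312 Ω
Branch 2 (−jX_C): Z₂ = −j776 Ω
Parallel: Z = Z₁Z₂/(Z₁+Z₂), |Z| = 482 Ω, ∠Z = 53.6°
cos φ = cos(53.6°) = 0.594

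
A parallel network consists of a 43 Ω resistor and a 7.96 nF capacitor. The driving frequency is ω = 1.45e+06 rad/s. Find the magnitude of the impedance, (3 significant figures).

38.5 Ω

X_C = 1/(ωC) = 86.6 Ω
Parallel: admittances add. Y = 1/R + jωC
Y = (0.0233 + j0.0115) S
|Y| = 0.0260 S → |Z| = 1/|Y| = 38.5 Ω, ∠Z = −∠Y = -26.4°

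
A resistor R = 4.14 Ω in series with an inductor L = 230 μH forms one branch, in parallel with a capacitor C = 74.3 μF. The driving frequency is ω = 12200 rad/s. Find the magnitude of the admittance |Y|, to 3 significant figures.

811 mS

X_L = ωL = 2.81 Ω
X_C = 1/(ωC) = 1.10 Ω
Branch 1 (R+jX_L): Z₁ = 4.14 + j2.81 Ω, |Z₁| = 5.00 Ω
Branch 2 (−jX_C): Z₂ = −j1.10 Ω
Parallel: Z = Z₁Z₂/(Z₁+Z₂), |Z| = 1.23 Ω, ∠Z = -78.2°
|Y| = 1/|Z| = 811 mS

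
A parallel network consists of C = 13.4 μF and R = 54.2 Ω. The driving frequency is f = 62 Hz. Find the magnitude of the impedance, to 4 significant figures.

52.15 Ω

ω = 2πf = 389.6 rad/s
X_C = 1/(ωC) = 191.6 Ω
Parallel: admittances add. Y = 1/R + jωC
Y = (0.01845 + j0.005220) S
|Y| = 0.01917 S → |Z| = 1/|Y| = 52.15 Ω, ∠Z = −∠Y = -15.80°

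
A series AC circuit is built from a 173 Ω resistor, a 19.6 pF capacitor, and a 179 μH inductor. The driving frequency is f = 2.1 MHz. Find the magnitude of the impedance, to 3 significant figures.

1510 Ω

ω = 2πf = 1.319e+07 rad/s
X_L = ωL = 2360 Ω
X_C = 1/(ωC) = 3870 Ω
Net reactance X = X_L − X_C = -1500 Ω
Z = 173 − j1500 Ω
|Z| = √(173² + 1500²) = 1510 Ω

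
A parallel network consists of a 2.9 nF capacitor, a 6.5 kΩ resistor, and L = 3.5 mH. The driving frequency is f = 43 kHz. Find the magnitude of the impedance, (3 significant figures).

3180 Ω

ω = 2πf = 270200 rad/s
X_L = ωL = 946 Ω
X_C = 1/(ωC) = 1280 Ω
Parallel: admittances add. Y = 1/R + 1/(jωL) + jωC
Y = (0.000154 − j0.000274) S
|Y| = 0.000314 S → |Z| = 1/|Y| = 3180 Ω, ∠Z = −∠Y = 60.7°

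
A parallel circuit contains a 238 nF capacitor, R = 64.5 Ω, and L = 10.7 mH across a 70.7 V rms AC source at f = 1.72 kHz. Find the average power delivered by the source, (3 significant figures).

77.5 W

ω = 2πf = 10810 rad/s
X_L = ωL = 116 Ω
X_C = 1/(ωC) = 389 Ω
Parallel: admittances add. Y = 1/R + 1/(jωL) + jωC
Y = (0.0155 − j0.00608) S
|Y| = 0.0167 S → |Z| = 1/|Y| = 60.1 Ω, ∠Z = −∠Y = 21.4°
I = V/|Z| = 1.18 A
P = VI cos φ = 70.7 × 1.18 × cos(21.4°) = 77.5 W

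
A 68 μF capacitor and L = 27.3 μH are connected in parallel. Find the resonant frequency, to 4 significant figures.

3.694 kHz

ω₀ = 1/√(LC) = 1/√(2.73e-05 × 6.8e-05) = 23210 rad/s
f₀ = ω₀/(2π) = 3.694 kHz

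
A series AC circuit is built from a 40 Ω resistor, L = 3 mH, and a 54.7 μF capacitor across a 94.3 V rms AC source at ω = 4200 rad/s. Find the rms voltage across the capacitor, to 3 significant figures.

X_L = ωL = 12.6 Ω
X_C = 1/(ωC) = 4.35 Ω
Net reactance X = X_L − X_C = 8.25 Ω
Z = 40.0 + j8.25 Ω
|Z| = √(40.0² + 8.25²) = 40.8 Ω
I = V/|Z| = 2.31 A
V_C = I·|Z_C| = 2.31 × 4.35 = 10.1 V

10.1 V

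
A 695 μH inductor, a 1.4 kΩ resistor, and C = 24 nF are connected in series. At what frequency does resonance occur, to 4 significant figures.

38.97 kHz

ω₀ = 1/√(LC) = 1/√(0.000695 × 2.4e-08) = 244900 rad/s
f₀ = ω₀/(2π) = 38.97 kHz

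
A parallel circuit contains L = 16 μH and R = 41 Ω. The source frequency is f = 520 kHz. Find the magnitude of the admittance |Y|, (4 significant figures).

ω = 2πf = 3.267e+06 rad/s
X_L = ωL = 52.28 Ω
Parallel: admittances add. Y = 1/R + 1/(jωL)
Y = (0.02439 − j0.01913) S
|Y| = 0.03100 S → |Z| = 1/|Y| = 32.26 Ω, ∠Z = −∠Y = 38.11°

31.00 mS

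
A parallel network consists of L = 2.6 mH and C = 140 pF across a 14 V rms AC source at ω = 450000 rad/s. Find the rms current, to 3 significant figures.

11.1 mA

X_L = ωL = 1170 Ω
X_C = 1/(ωC) = 15900 Ω
Parallel: admittances add. Y = 1/(jωL) + jωC
Y = (0 − j0.000792) S
|Y| = 0.000792 S → |Z| = 1/|Y| = 1260 Ω, ∠Z = −∠Y = 90.0°
I = V/|Z| = 14/1260 = 11.1 mA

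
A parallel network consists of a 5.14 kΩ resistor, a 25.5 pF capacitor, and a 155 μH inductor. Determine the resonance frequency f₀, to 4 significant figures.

2.532 MHz

ω₀ = 1/√(LC) = 1/√(0.000155 × 2.55e-11) = 1.591e+07 rad/s
f₀ = ω₀/(2π) = 2.532 MHz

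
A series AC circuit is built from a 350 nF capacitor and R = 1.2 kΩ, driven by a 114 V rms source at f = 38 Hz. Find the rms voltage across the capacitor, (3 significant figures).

113 V

ω = 2πf = 238.8 rad/s
X_C = 1/(ωC) = 12000 Ω
Z = 1200 − j12000 Ω
|Z| = √(1200² + 12000²) = 12000 Ω
I = V/|Z| = 9.48 mA
V_C = I·|Z_C| = 0.00948 × 12000 = 113 V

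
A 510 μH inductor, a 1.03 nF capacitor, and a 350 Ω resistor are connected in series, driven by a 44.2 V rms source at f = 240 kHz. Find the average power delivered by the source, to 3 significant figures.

ω = 2πf = 1.508e+06 rad/s
X_L = ωL = 769 Ω
X_C = 1/(ωC) = 644 Ω
Net reactance X = X_L − X_C = 125 Ω
Z = 350 + j125 Ω
|Z| = √(350² + 125²) = 372 Ω
∠Z = arctan(125/350) = 19.7°
I = V/|Z| = 119 mA
P = VI cos φ = 44.2 × 0.119 × cos(19.7°) = 4.95 W

4.95 W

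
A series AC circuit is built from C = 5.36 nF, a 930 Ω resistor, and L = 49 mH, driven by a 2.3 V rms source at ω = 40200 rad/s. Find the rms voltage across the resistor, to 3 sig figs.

0.756 V

X_L = ωL = 1970 Ω
X_C = 1/(ωC) = 4640 Ω
Net reactance X = X_L − X_C = -2670 Ω
Z = 930 − j2670 Ω
|Z| = √(930² + 2670²) = 2830 Ω
I = V/|Z| = 813 μA
V_R = I·|Z_R| = 0.000813 × 930 = 0.756 V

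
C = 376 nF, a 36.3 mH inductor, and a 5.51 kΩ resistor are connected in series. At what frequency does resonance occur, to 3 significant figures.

ω₀ = 1/√(LC) = 1/√(0.0363 × 3.76e-07) = 8560 rad/s
f₀ = ω₀/(2π) = 1.36 kHz

1.36 kHz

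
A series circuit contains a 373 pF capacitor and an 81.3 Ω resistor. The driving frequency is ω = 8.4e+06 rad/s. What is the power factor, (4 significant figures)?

0.2468

X_C = 1/(ωC) = 319.2 Ω
Z = 81.30 − j319.2 Ω
|Z| = √(81.30² + 319.2²) = 329.4 Ω
∠Z = arctan(-319.2/81.30) = -75.71°
cos φ = cos(-75.71°) = 0.2468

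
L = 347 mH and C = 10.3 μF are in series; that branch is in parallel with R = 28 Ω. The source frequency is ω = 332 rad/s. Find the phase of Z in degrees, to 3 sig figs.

X_L = ωL = 115 Ω
X_C = 1/(ωC) = 292 Ω
Branch 1: Z₁ = R = 28.0 Ω
Branch 2 (series LC): Z₂ = j(X_L − X_C) = −j177 Ω
Parallel: Z = Z₁Z₂/(Z₁+Z₂), |Z| = 27.7 Ω, ∠Z = -8.98°

-8.98°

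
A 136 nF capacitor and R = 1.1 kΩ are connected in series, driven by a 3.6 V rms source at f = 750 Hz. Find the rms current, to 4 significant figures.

ω = 2πf = 4712 rad/s
X_C = 1/(ωC) = 1560 Ω
Z = 1100 − j1560 Ω
|Z| = √(1100² + 1560²) = 1909 Ω
I = V/|Z| = 3.6/1909 = 1.886 mA

1.886 mA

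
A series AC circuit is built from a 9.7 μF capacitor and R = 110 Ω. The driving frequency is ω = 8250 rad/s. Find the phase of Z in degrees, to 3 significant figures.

X_C = 1/(ωC) = 12.5 Ω
Z = 110 − j12.5 Ω
|Z| = √(110² + 12.5²) = 111 Ω
∠Z = arctan(-12.5/110) = -6.48°

-6.48°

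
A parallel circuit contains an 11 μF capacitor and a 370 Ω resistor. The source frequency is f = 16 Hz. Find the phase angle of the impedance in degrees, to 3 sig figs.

-22.3°

ω = 2πf = 100.5 rad/s
X_C = 1/(ωC) = 904 Ω
Parallel: admittances add. Y = 1/R + jωC
Y = (0.00270 + j0.00111) S
|Y| = 0.00292 S → |Z| = 1/|Y| = 342 Ω, ∠Z = −∠Y = -22.3°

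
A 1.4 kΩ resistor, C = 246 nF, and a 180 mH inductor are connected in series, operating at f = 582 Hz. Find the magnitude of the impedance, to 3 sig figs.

1470 Ω

ω = 2πf = 3657 rad/s
X_L = ωL = 658 Ω
X_C = 1/(ωC) = 1110 Ω
Net reactance X = X_L − X_C = -453 Ω
Z = 1400 − j453 Ω
|Z| = √(1400² + 453²) = 1470 Ω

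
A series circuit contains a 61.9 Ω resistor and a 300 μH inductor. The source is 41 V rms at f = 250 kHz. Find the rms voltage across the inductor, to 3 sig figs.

ω = 2πf = 1.571e+06 rad/s
X_L = ωL = 471 Ω
Z = 61.9 + j471 Ω
|Z| = √(61.9² + 471²) = 475 Ω
I = V/|Z| = 86.3 mA
V_L = I·|Z_L| = 0.0863 × 471 = 40.7 V

40.7 V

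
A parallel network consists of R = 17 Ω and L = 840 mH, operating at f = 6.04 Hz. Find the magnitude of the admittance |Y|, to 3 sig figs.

66.7 mS

ω = 2πf = 37.95 rad/s
X_L = ωL = 31.9 Ω
Parallel: admittances add. Y = 1/R + 1/(jωL)
Y = (0.0588 − j0.0314) S
|Y| = 0.0667 S → |Z| = 1/|Y| = 15.0 Ω, ∠Z = −∠Y = 28.1°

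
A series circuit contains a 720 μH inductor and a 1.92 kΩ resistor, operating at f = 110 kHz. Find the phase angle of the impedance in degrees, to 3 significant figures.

14.5°

ω = 2πf = 691200 rad/s
X_L = ωL = 498 Ω
Z = 1920 + j498 Ω
|Z| = √(1920² + 498²) = 1980 Ω
∠Z = arctan(498/1920) = 14.5°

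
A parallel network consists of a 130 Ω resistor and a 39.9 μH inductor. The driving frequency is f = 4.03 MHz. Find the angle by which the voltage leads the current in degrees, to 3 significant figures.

7.33°

ω = 2πf = 2.532e+07 rad/s
X_L = ωL = 1010 Ω
Parallel: admittances add. Y = 1/R + 1/(jωL)
Y = (0.00769 − j0.000990) S
|Y| = 0.00776 S → |Z| = 1/|Y| = 129 Ω, ∠Z = −∠Y = 7.33°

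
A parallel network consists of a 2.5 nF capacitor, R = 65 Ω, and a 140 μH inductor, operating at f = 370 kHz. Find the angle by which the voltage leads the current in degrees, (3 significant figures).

-10.1°

ω = 2πf = 2.325e+06 rad/s
X_L = ωL = 325 Ω
X_C = 1/(ωC) = 172 Ω
Parallel: admittances add. Y = 1/R + 1/(jωL) + jωC
Y = (0.0154 + j0.00274) S
|Y| = 0.0156 S → |Z| = 1/|Y| = 64.0 Ω, ∠Z = −∠Y = -10.1°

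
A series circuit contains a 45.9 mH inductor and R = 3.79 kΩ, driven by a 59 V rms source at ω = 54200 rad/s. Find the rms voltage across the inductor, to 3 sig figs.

X_L = ωL = 2490 Ω
Z = 3790 + j2490 Ω
|Z| = √(3790² + 2490²) = 4530 Ω
I = V/|Z| = 13.0 mA
V_L = I·|Z_L| = 0.0130 × 2490 = 32.4 V

32.4 V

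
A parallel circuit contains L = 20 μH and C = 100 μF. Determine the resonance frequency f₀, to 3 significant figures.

ω₀ = 1/√(LC) = 1/√(2e-05 × 0.0001) = 22360 rad/s
f₀ = ω₀/(2π) = 3.56 kHz

3.56 kHz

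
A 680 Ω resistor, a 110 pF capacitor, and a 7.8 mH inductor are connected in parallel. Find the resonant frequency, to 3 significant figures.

172 kHz

ω₀ = 1/√(LC) = 1/√(0.0078 × 1.1e-10) = 1.08e+06 rad/s
f₀ = ω₀/(2π) = 172 kHz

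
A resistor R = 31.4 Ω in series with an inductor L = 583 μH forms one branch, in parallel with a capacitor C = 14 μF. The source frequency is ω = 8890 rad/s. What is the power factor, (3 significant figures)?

X_L = ωL = 5.18 Ω
X_C = 1/(ωC) = 8.03 Ω
Branch 1 (R+jX_L): Z₁ = 31.4 + j5.18 Ω, |Z₁| = 31.8 Ω
Branch 2 (−jX_C): Z₂ = −j8.03 Ω
Parallel: Z = Z₁Z₂/(Z₁+Z₂), |Z| = 8.11 Ω, ∠Z = -75.4°
cos φ = cos(-75.4°) = 0.251

0.251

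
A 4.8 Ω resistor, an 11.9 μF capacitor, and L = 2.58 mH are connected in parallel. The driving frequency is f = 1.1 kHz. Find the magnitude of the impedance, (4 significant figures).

4.763 Ω

ω = 2πf = 6912 rad/s
X_L = ωL = 17.83 Ω
X_C = 1/(ωC) = 12.16 Ω
Parallel: admittances add. Y = 1/R + 1/(jωL) + jωC
Y = (0.2083 + j0.02617) S
|Y| = 0.2100 S → |Z| = 1/|Y| = 4.763 Ω, ∠Z = −∠Y = -7.159°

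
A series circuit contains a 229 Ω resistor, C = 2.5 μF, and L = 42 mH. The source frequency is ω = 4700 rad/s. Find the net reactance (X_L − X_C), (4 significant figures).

X_L = ωL = 197.4 Ω
X_C = 1/(ωC) = 85.11 Ω
X = 197.4 − 85.11 = 112.3 Ω

112.3 Ω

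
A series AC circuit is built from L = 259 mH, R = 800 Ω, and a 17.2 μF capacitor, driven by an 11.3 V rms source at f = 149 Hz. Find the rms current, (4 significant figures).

13.78 mA

ω = 2πf = 936.2 rad/s
X_L = ωL = 242.5 Ω
X_C = 1/(ωC) = 62.10 Ω
Net reactance X = X_L − X_C = 180.4 Ω
Z = 800.0 + j180.4 Ω
|Z| = √(800.0² + 180.4²) = 820.1 Ω
I = V/|Z| = 11.3/820.1 = 13.78 mA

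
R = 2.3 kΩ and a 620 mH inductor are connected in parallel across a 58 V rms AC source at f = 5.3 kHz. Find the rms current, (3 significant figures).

25.4 mA

ω = 2πf = 33300 rad/s
X_L = ωL = 20600 Ω
Parallel: admittances add. Y = 1/R + 1/(jωL)
Y = (0.000435 − j4.84e-05) S
|Y| = 0.000437 S → |Z| = 1/|Y| = 2290 Ω, ∠Z = −∠Y = 6.36°
I = V/|Z| = 58/2290 = 25.4 mA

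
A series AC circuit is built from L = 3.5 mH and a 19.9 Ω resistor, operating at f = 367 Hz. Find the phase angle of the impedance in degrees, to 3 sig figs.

22.1°

ω = 2πf = 2306 rad/s
X_L = ωL = 8.07 Ω
Z = 19.9 + j8.07 Ω
|Z| = √(19.9² + 8.07²) = 21.5 Ω
∠Z = arctan(8.07/19.9) = 22.1°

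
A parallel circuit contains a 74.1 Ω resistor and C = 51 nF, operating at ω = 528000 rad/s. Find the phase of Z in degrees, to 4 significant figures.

X_C = 1/(ωC) = 37.14 Ω
Parallel: admittances add. Y = 1/R + jωC
Y = (0.01350 + j0.02693) S
|Y| = 0.03012 S → |Z| = 1/|Y| = 33.20 Ω, ∠Z = −∠Y = -63.38°

-63.38°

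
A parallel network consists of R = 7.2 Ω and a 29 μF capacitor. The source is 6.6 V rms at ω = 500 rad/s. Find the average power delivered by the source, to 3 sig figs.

6.05 W

X_C = 1/(ωC) = 69.0 Ω
Parallel: admittances add. Y = 1/R + jωC
Y = (0.139 + j0.0145) S
|Y| = 0.140 S → |Z| = 1/|Y| = 7.16 Ω, ∠Z = −∠Y = -5.96°
I = V/|Z| = 922 mA
P = VI cos φ = 6.6 × 0.922 × cos(-5.96°) = 6.05 W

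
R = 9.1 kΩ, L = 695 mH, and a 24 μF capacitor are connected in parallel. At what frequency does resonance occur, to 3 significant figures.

ω₀ = 1/√(LC) = 1/√(0.695 × 2.4e-05) = 244.9 rad/s
f₀ = ω₀/(2π) = 39.0 Hz

39.0 Hz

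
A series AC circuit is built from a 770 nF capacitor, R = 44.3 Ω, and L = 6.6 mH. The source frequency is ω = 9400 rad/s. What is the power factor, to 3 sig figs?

0.503

X_L = ωL = 62.0 Ω
X_C = 1/(ωC) = 138 Ω
Net reactance X = X_L − X_C = -76.1 Ω
Z = 44.3 − j76.1 Ω
|Z| = √(44.3² + 76.1²) = 88.1 Ω
∠Z = arctan(-76.1/44.3) = -59.8°
cos φ = cos(-59.8°) = 0.503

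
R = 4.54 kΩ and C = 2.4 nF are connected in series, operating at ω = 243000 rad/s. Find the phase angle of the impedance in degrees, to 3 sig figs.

X_C = 1/(ωC) = 1710 Ω
Z = 4540 − j1710 Ω
|Z| = √(4540² + 1710²) = 4850 Ω
∠Z = arctan(-1710/4540) = -20.7°

-20.7°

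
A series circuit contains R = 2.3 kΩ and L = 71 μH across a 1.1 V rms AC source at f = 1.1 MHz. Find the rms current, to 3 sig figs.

ω = 2πf = 6.912e+06 rad/s
X_L = ωL = 491 Ω
Z = 2300 + j491 Ω
|Z| = √(2300² + 491²) = 2350 Ω
I = V/|Z| = 1.1/2350 = 468 μA

468 μA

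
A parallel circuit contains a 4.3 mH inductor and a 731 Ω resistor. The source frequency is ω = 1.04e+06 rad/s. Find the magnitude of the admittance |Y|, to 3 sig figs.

X_L = ωL = 4470 Ω
Parallel: admittances add. Y = 1/R + 1/(jωL)
Y = (0.00137 − j0.000224) S
|Y| = 0.00139 S → |Z| = 1/|Y| = 721 Ω, ∠Z = −∠Y = 9.28°

1.39 mS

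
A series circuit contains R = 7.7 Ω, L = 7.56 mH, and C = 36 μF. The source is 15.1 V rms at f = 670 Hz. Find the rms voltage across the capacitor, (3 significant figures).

ω = 2πf = 4210 rad/s
X_L = ωL = 31.8 Ω
X_C = 1/(ωC) = 6.60 Ω
Net reactance X = X_L − X_C = 25.2 Ω
Z = 7.70 + j25.2 Ω
|Z| = √(7.70² + 25.2²) = 26.4 Ω
I = V/|Z| = 572 mA
V_C = I·|Z_C| = 0.572 × 6.60 = 3.78 V

3.78 V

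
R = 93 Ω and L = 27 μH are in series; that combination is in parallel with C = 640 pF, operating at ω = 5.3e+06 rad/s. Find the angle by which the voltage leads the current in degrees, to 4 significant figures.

25.47°

X_L = ωL = 143.1 Ω
X_C = 1/(ωC) = 294.8 Ω
Branch 1 (R+jX_L): Z₁ = 93.00 + j143.1 Ω, |Z₁| = 170.7 Ω
Branch 2 (−jX_C): Z₂ = −j294.8 Ω
Parallel: Z = Z₁Z₂/(Z₁+Z₂), |Z| = 282.7 Ω, ∠Z = 25.47°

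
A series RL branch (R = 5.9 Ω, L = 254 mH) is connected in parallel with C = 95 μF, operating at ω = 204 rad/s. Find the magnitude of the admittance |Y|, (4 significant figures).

X_L = ωL = 51.82 Ω
X_C = 1/(ωC) = 51.60 Ω
Branch 1 (R+jX_L): Z₁ = 5.900 + j51.82 Ω, |Z₁| = 52.15 Ω
Branch 2 (−jX_C): Z₂ = −j51.60 Ω
Parallel: Z = Z₁Z₂/(Z₁+Z₂), |Z| = 455.8 Ω, ∠Z = -8.597°
|Y| = 1/|Z| = 2.194 mS

2.194 mS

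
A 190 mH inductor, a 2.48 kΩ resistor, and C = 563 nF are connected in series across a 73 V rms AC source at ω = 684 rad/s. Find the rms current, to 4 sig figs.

X_L = ωL = 130.0 Ω
X_C = 1/(ωC) = 2597 Ω
Net reactance X = X_L − X_C = -2467 Ω
Z = 2480 − j2467 Ω
|Z| = √(2480² + 2467²) = 3498 Ω
I = V/|Z| = 73/3498 = 20.87 mA

20.87 mA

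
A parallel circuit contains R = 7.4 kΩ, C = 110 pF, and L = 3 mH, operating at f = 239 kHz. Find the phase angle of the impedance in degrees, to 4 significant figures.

ω = 2πf = 1.502e+06 rad/s
X_L = ωL = 4505 Ω
X_C = 1/(ωC) = 6054 Ω
Parallel: admittances add. Y = 1/R + 1/(jωL) + jωC
Y = (0.0001351 − j5.679e-05) S
|Y| = 0.0001466 S → |Z| = 1/|Y| = 6822 Ω, ∠Z = −∠Y = 22.79°

22.79°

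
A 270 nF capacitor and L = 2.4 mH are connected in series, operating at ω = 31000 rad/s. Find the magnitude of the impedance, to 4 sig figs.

45.07 Ω

X_L = ωL = 74.40 Ω
X_C = 1/(ωC) = 119.5 Ω
Net reactance X = X_L − X_C = -45.07 Ω
Z = − j45.07 Ω
|Z| = √(0² + 45.07²) = 45.07 Ω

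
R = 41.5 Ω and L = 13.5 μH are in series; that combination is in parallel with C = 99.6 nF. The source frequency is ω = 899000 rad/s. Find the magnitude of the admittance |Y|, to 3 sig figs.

86.0 mS

X_L = ωL = 12.1 Ω
X_C = 1/(ωC) = 11.2 Ω
Branch 1 (R+jX_L): Z₁ = 41.5 + j12.1 Ω, |Z₁| = 43.2 Ω
Branch 2 (−jX_C): Z₂ = −j11.2 Ω
Parallel: Z = Z₁Z₂/(Z₁+Z₂), |Z| = 11.6 Ω, ∠Z = -75.0°
|Y| = 1/|Z| = 86.0 mS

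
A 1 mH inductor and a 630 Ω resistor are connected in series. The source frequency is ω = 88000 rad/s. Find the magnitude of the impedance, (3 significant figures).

X_L = ωL = 88.0 Ω
Z = 630 + j88.0 Ω
|Z| = √(630² + 88.0²) = 636 Ω

636 Ω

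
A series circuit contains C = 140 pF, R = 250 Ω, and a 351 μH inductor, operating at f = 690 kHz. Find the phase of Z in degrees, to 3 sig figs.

-26.7°

ω = 2πf = 4.335e+06 rad/s
X_L = ωL = 1520 Ω
X_C = 1/(ωC) = 1650 Ω
Net reactance X = X_L − X_C = -126 Ω
Z = 250 − j126 Ω
|Z| = √(250² + 126²) = 280 Ω
∠Z = arctan(-126/250) = -26.7°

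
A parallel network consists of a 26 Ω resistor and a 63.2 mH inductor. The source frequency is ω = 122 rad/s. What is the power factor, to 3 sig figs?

0.284

X_L = ωL = 7.71 Ω
Parallel: admittances add. Y = 1/R + 1/(jωL)
Y = (0.0385 − j0.130) S
|Y| = 0.135 S → |Z| = 1/|Y| = 7.39 Ω, ∠Z = −∠Y = 73.5°
cos φ = cos(73.5°) = 0.284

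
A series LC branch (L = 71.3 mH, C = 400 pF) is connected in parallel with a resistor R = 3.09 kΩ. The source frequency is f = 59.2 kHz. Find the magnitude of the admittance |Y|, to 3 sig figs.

ω = 2πf = 372000 rad/s
X_L = ωL = 26500 Ω
X_C = 1/(ωC) = 6720 Ω
Branch 1: Z₁ = R = 3090 Ω
Branch 2 (series LC): Z₂ = j(X_L − X_C) = j19800 Ω
Parallel: Z = Z₁Z₂/(Z₁+Z₂), |Z| = 3050 Ω, ∠Z = 8.87°
|Y| = 1/|Z| = 328 μS

328 μS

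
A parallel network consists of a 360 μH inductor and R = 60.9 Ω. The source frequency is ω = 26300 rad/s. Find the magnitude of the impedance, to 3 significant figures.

X_L = ωL = 9.47 Ω
Parallel: admittances add. Y = 1/R + 1/(jωL)
Y = (0.0164 − j0.106) S
|Y| = 0.107 S → |Z| = 1/|Y| = 9.36 Ω, ∠Z = −∠Y = 81.2°

9.36 Ω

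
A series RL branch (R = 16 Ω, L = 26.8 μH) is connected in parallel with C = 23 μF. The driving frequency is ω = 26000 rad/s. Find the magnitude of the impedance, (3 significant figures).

1.67 Ω

X_L = ωL = 0.697 Ω
X_C = 1/(ωC) = 1.67 Ω
Branch 1 (R+jX_L): Z₁ = 16.0 + j0.697 Ω, |Z₁| = 16.0 Ω
Branch 2 (−jX_C): Z₂ = −j1.67 Ω
Parallel: Z = Z₁Z₂/(Z₁+Z₂), |Z| = 1.67 Ω, ∠Z = -84.0°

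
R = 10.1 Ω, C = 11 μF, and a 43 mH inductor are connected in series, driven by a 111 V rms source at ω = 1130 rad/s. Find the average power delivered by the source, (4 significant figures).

111.4 W

X_L = ωL = 48.59 Ω
X_C = 1/(ωC) = 80.45 Ω
Net reactance X = X_L − X_C = -31.86 Ω
Z = 10.10 − j31.86 Ω
|Z| = √(10.10² + 31.86²) = 33.42 Ω
∠Z = arctan(-31.86/10.10) = -72.41°
I = V/|Z| = 3.321 A
P = VI cos φ = 111 × 3.321 × cos(-72.41°) = 111.4 W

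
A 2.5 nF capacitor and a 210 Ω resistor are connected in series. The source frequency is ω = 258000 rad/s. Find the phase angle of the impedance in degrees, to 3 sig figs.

-82.3°

X_C = 1/(ωC) = 1550 Ω
Z = 210 − j1550 Ω
|Z| = √(210² + 1550²) = 1560 Ω
∠Z = arctan(-1550/210) = -82.3°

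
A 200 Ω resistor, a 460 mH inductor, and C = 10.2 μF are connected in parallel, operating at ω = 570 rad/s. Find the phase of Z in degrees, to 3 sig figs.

-21.8°

X_L = ωL = 262 Ω
X_C = 1/(ωC) = 172 Ω
Parallel: admittances add. Y = 1/R + 1/(jωL) + jωC
Y = (0.00500 + j0.00200) S
|Y| = 0.00539 S → |Z| = 1/|Y| = 186 Ω, ∠Z = −∠Y = -21.8°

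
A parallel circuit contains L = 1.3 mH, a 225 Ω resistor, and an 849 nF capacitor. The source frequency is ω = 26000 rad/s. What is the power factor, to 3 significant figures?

X_L = ωL = 33.8 Ω
X_C = 1/(ωC) = 45.3 Ω
Parallel: admittances add. Y = 1/R + 1/(jωL) + jωC
Y = (0.00444 − j0.00751) S
|Y| = 0.00873 S → |Z| = 1/|Y| = 115 Ω, ∠Z = −∠Y = 59.4°
cos φ = cos(59.4°) = 0.509

0.509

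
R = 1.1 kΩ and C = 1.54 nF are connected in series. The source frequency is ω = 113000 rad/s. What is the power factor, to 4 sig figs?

0.1880

X_C = 1/(ωC) = 5746 Ω
Z = 1100 − j5746 Ω
|Z| = √(1100² + 5746²) = 5851 Ω
∠Z = arctan(-5746/1100) = -79.16°
cos φ = cos(-79.16°) = 0.1880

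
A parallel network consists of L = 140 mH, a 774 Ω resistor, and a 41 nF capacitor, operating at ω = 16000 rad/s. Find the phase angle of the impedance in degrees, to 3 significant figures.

-9.21°

X_L = ωL = 2240 Ω
X_C = 1/(ωC) = 1520 Ω
Parallel: admittances add. Y = 1/R + 1/(jωL) + jωC
Y = (0.00129 + j0.000210) S
|Y| = 0.00131 S → |Z| = 1/|Y| = 764 Ω, ∠Z = −∠Y = -9.21°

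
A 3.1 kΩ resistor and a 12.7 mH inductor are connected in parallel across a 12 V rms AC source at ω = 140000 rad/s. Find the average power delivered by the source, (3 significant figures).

46.5 mW

X_L = ωL = 1780 Ω
Parallel: admittances add. Y = 1/R + 1/(jωL)
Y = (0.000323 − j0.000562) S
|Y| = 0.000648 S → |Z| = 1/|Y| = 1540 Ω, ∠Z = −∠Y = 60.2°
I = V/|Z| = 7.78 mA
P = VI cos φ = 12 × 0.00778 × cos(60.2°) = 46.5 mW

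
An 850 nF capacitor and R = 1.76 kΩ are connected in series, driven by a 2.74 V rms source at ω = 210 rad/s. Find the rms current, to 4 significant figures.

X_C = 1/(ωC) = 5602 Ω
Z = 1760 − j5602 Ω
|Z| = √(1760² + 5602²) = 5872 Ω
I = V/|Z| = 2.74/5872 = 466.6 μA

466.6 μA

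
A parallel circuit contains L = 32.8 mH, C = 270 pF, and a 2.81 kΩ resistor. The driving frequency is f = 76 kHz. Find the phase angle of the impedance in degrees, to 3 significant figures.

ω = 2πf = 477500 rad/s
X_L = ωL = 15700 Ω
X_C = 1/(ωC) = 7760 Ω
Parallel: admittances add. Y = 1/R + 1/(jωL) + jωC
Y = (0.000356 + j6.51e-05) S
|Y| = 0.000362 S → |Z| = 1/|Y| = 2760 Ω, ∠Z = −∠Y = -10.4°

-10.4°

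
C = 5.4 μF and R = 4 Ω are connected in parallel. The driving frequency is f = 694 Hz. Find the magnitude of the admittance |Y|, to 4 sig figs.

251.1 mS

ω = 2πf = 4361 rad/s
X_C = 1/(ωC) = 42.47 Ω
Parallel: admittances add. Y = 1/R + jωC
Y = (0.2500 + j0.02355) S
|Y| = 0.2511 S → |Z| = 1/|Y| = 3.982 Ω, ∠Z = −∠Y = -5.381°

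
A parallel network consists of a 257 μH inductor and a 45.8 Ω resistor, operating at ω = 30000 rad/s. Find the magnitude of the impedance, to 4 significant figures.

X_L = ωL = 7.710 Ω
Parallel: admittances add. Y = 1/R + 1/(jωL)
Y = (0.02183 − j0.1297) S
|Y| = 0.1315 S → |Z| = 1/|Y| = 7.603 Ω, ∠Z = −∠Y = 80.44°

7.603 Ω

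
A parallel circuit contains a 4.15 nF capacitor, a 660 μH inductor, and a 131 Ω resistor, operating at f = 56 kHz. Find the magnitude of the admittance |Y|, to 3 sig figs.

ω = 2πf = 351900 rad/s
X_L = ωL = 232 Ω
X_C = 1/(ωC) = 685 Ω
Parallel: admittances add. Y = 1/R + 1/(jωL) + jωC
Y = (0.00763 − j0.00285) S
|Y| = 0.00815 S → |Z| = 1/|Y| = 123 Ω, ∠Z = −∠Y = 20.4°

8.15 mS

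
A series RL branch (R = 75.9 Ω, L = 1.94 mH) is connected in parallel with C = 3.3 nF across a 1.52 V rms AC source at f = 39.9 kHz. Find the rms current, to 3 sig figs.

1.86 mA

ω = 2πf = 250700 rad/s
X_L = ωL = 486 Ω
X_C = 1/(ωC) = 1210 Ω
Branch 1 (R+jX_L): Z₁ = 75.9 + j486 Ω, |Z₁| = 492 Ω
Branch 2 (−jX_C): Z₂ = −j1210 Ω
Parallel: Z = Z₁Z₂/(Z₁+Z₂), |Z| = 819 Ω, ∠Z = 75.1°
I = V/|Z| = 1.52/819 = 1.86 mA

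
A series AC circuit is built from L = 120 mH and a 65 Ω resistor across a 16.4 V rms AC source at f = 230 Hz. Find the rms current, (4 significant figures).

ω = 2πf = 1445 rad/s
X_L = ωL = 173.4 Ω
Z = 65.00 + j173.4 Ω
|Z| = √(65.00² + 173.4²) = 185.2 Ω
I = V/|Z| = 16.4/185.2 = 88.55 mA

88.55 mA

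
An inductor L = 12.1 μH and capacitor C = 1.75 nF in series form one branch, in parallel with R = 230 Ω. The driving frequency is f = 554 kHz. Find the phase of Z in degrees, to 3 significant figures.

-62.0°

ω = 2πf = 3.481e+06 rad/s
X_L = ωL = 42.1 Ω
X_C = 1/(ωC) = 164 Ω
Branch 1: Z₁ = R = 230 Ω
Branch 2 (series LC): Z₂ = j(X_L − X_C) = −j122 Ω
Parallel: Z = Z₁Z₂/(Z₁+Z₂), |Z| = 108 Ω, ∠Z = -62.0°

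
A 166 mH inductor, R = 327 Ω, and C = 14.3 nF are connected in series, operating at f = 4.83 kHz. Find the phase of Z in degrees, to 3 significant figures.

83.2°

ω = 2πf = 30350 rad/s
X_L = ωL = 5040 Ω
X_C = 1/(ωC) = 2300 Ω
Net reactance X = X_L − X_C = 2730 Ω
Z = 327 + j2730 Ω
|Z| = √(327² + 2730²) = 2750 Ω
∠Z = arctan(2730/327) = 83.2°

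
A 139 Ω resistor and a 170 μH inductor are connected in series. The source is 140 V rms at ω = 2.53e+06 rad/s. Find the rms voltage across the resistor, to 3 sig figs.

43.1 V

X_L = ωL = 430 Ω
Z = 139 + j430 Ω
|Z| = √(139² + 430²) = 452 Ω
I = V/|Z| = 310 mA
V_R = I·|Z_R| = 0.310 × 139 = 43.1 V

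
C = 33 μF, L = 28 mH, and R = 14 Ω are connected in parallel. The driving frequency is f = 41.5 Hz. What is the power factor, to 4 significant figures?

ω = 2πf = 260.8 rad/s
X_L = ωL = 7.301 Ω
X_C = 1/(ωC) = 116.2 Ω
Parallel: admittances add. Y = 1/R + 1/(jωL) + jωC
Y = (0.07143 − j0.1284) S
|Y| = 0.1469 S → |Z| = 1/|Y| = 6.807 Ω, ∠Z = −∠Y = 60.91°
cos φ = cos(60.91°) = 0.4862

0.4862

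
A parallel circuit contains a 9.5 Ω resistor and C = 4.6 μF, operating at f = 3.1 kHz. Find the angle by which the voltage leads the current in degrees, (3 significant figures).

-40.4°

ω = 2πf = 19480 rad/s
X_C = 1/(ωC) = 11.2 Ω
Parallel: admittances add. Y = 1/R + jωC
Y = (0.105 + j0.0896) S
|Y| = 0.138 S → |Z| = 1/|Y| = 7.23 Ω, ∠Z = −∠Y = -40.4°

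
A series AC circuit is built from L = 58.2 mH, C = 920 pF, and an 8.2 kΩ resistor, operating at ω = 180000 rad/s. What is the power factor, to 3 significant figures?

X_L = ωL = 10500 Ω
X_C = 1/(ωC) = 6040 Ω
Net reactance X = X_L − X_C = 4440 Ω
Z = 8200 + j4440 Ω
|Z| = √(8200² + 4440²) = 9320 Ω
∠Z = arctan(4440/8200) = 28.4°
cos φ = cos(28.4°) = 0.879

0.879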